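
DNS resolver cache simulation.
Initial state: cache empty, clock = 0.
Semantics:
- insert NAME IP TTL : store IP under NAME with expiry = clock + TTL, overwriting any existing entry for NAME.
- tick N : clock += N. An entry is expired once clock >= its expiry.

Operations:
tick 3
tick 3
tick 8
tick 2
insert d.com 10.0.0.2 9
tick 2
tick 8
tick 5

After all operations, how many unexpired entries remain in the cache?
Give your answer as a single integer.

Answer: 0

Derivation:
Op 1: tick 3 -> clock=3.
Op 2: tick 3 -> clock=6.
Op 3: tick 8 -> clock=14.
Op 4: tick 2 -> clock=16.
Op 5: insert d.com -> 10.0.0.2 (expiry=16+9=25). clock=16
Op 6: tick 2 -> clock=18.
Op 7: tick 8 -> clock=26. purged={d.com}
Op 8: tick 5 -> clock=31.
Final cache (unexpired): {} -> size=0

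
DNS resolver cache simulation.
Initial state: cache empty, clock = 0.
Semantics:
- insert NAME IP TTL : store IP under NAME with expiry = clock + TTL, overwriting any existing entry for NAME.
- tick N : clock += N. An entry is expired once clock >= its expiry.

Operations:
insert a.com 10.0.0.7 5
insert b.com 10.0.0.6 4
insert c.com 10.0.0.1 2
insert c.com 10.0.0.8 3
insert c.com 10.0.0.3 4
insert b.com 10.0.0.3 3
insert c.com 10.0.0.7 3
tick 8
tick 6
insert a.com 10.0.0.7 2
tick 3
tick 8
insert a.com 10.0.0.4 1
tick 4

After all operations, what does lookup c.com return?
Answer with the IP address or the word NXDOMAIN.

Answer: NXDOMAIN

Derivation:
Op 1: insert a.com -> 10.0.0.7 (expiry=0+5=5). clock=0
Op 2: insert b.com -> 10.0.0.6 (expiry=0+4=4). clock=0
Op 3: insert c.com -> 10.0.0.1 (expiry=0+2=2). clock=0
Op 4: insert c.com -> 10.0.0.8 (expiry=0+3=3). clock=0
Op 5: insert c.com -> 10.0.0.3 (expiry=0+4=4). clock=0
Op 6: insert b.com -> 10.0.0.3 (expiry=0+3=3). clock=0
Op 7: insert c.com -> 10.0.0.7 (expiry=0+3=3). clock=0
Op 8: tick 8 -> clock=8. purged={a.com,b.com,c.com}
Op 9: tick 6 -> clock=14.
Op 10: insert a.com -> 10.0.0.7 (expiry=14+2=16). clock=14
Op 11: tick 3 -> clock=17. purged={a.com}
Op 12: tick 8 -> clock=25.
Op 13: insert a.com -> 10.0.0.4 (expiry=25+1=26). clock=25
Op 14: tick 4 -> clock=29. purged={a.com}
lookup c.com: not in cache (expired or never inserted)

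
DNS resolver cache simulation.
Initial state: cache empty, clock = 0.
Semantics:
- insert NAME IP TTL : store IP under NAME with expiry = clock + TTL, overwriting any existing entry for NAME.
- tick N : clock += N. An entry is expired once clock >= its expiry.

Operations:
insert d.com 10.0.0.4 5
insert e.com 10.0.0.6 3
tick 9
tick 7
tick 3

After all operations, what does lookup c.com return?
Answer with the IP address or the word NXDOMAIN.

Answer: NXDOMAIN

Derivation:
Op 1: insert d.com -> 10.0.0.4 (expiry=0+5=5). clock=0
Op 2: insert e.com -> 10.0.0.6 (expiry=0+3=3). clock=0
Op 3: tick 9 -> clock=9. purged={d.com,e.com}
Op 4: tick 7 -> clock=16.
Op 5: tick 3 -> clock=19.
lookup c.com: not in cache (expired or never inserted)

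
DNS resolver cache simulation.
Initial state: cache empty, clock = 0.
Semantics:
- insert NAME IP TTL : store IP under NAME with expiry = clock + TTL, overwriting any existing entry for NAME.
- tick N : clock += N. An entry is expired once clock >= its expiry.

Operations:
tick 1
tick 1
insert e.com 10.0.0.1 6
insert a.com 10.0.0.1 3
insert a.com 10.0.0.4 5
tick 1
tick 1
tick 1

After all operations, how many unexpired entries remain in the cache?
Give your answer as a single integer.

Op 1: tick 1 -> clock=1.
Op 2: tick 1 -> clock=2.
Op 3: insert e.com -> 10.0.0.1 (expiry=2+6=8). clock=2
Op 4: insert a.com -> 10.0.0.1 (expiry=2+3=5). clock=2
Op 5: insert a.com -> 10.0.0.4 (expiry=2+5=7). clock=2
Op 6: tick 1 -> clock=3.
Op 7: tick 1 -> clock=4.
Op 8: tick 1 -> clock=5.
Final cache (unexpired): {a.com,e.com} -> size=2

Answer: 2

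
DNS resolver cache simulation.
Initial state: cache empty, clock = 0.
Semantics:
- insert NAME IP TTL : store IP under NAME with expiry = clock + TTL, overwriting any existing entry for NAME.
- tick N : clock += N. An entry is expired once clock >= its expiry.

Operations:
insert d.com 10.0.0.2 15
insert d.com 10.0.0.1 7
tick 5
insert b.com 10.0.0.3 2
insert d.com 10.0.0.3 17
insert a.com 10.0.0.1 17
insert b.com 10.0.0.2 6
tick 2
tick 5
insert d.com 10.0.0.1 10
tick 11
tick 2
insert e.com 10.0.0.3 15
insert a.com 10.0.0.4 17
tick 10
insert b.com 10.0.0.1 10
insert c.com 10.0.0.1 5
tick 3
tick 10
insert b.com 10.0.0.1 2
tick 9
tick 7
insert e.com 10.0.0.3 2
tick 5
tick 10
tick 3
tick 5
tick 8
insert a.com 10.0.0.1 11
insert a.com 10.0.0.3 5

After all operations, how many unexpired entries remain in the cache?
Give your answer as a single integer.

Op 1: insert d.com -> 10.0.0.2 (expiry=0+15=15). clock=0
Op 2: insert d.com -> 10.0.0.1 (expiry=0+7=7). clock=0
Op 3: tick 5 -> clock=5.
Op 4: insert b.com -> 10.0.0.3 (expiry=5+2=7). clock=5
Op 5: insert d.com -> 10.0.0.3 (expiry=5+17=22). clock=5
Op 6: insert a.com -> 10.0.0.1 (expiry=5+17=22). clock=5
Op 7: insert b.com -> 10.0.0.2 (expiry=5+6=11). clock=5
Op 8: tick 2 -> clock=7.
Op 9: tick 5 -> clock=12. purged={b.com}
Op 10: insert d.com -> 10.0.0.1 (expiry=12+10=22). clock=12
Op 11: tick 11 -> clock=23. purged={a.com,d.com}
Op 12: tick 2 -> clock=25.
Op 13: insert e.com -> 10.0.0.3 (expiry=25+15=40). clock=25
Op 14: insert a.com -> 10.0.0.4 (expiry=25+17=42). clock=25
Op 15: tick 10 -> clock=35.
Op 16: insert b.com -> 10.0.0.1 (expiry=35+10=45). clock=35
Op 17: insert c.com -> 10.0.0.1 (expiry=35+5=40). clock=35
Op 18: tick 3 -> clock=38.
Op 19: tick 10 -> clock=48. purged={a.com,b.com,c.com,e.com}
Op 20: insert b.com -> 10.0.0.1 (expiry=48+2=50). clock=48
Op 21: tick 9 -> clock=57. purged={b.com}
Op 22: tick 7 -> clock=64.
Op 23: insert e.com -> 10.0.0.3 (expiry=64+2=66). clock=64
Op 24: tick 5 -> clock=69. purged={e.com}
Op 25: tick 10 -> clock=79.
Op 26: tick 3 -> clock=82.
Op 27: tick 5 -> clock=87.
Op 28: tick 8 -> clock=95.
Op 29: insert a.com -> 10.0.0.1 (expiry=95+11=106). clock=95
Op 30: insert a.com -> 10.0.0.3 (expiry=95+5=100). clock=95
Final cache (unexpired): {a.com} -> size=1

Answer: 1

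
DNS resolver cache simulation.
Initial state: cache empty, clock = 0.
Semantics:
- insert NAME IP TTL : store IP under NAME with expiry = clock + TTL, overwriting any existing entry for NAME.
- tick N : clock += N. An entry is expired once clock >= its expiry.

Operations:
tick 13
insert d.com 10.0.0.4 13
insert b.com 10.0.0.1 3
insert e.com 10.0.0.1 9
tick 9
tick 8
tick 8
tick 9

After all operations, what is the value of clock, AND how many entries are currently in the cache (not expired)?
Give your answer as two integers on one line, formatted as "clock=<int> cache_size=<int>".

Op 1: tick 13 -> clock=13.
Op 2: insert d.com -> 10.0.0.4 (expiry=13+13=26). clock=13
Op 3: insert b.com -> 10.0.0.1 (expiry=13+3=16). clock=13
Op 4: insert e.com -> 10.0.0.1 (expiry=13+9=22). clock=13
Op 5: tick 9 -> clock=22. purged={b.com,e.com}
Op 6: tick 8 -> clock=30. purged={d.com}
Op 7: tick 8 -> clock=38.
Op 8: tick 9 -> clock=47.
Final clock = 47
Final cache (unexpired): {} -> size=0

Answer: clock=47 cache_size=0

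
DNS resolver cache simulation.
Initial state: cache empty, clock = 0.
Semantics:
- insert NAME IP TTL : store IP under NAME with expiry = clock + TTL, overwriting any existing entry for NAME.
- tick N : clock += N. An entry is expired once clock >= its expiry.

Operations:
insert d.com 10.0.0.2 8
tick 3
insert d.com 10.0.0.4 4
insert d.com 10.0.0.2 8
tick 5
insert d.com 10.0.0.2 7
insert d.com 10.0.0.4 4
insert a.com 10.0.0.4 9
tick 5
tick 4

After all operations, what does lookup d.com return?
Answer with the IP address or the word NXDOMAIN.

Answer: NXDOMAIN

Derivation:
Op 1: insert d.com -> 10.0.0.2 (expiry=0+8=8). clock=0
Op 2: tick 3 -> clock=3.
Op 3: insert d.com -> 10.0.0.4 (expiry=3+4=7). clock=3
Op 4: insert d.com -> 10.0.0.2 (expiry=3+8=11). clock=3
Op 5: tick 5 -> clock=8.
Op 6: insert d.com -> 10.0.0.2 (expiry=8+7=15). clock=8
Op 7: insert d.com -> 10.0.0.4 (expiry=8+4=12). clock=8
Op 8: insert a.com -> 10.0.0.4 (expiry=8+9=17). clock=8
Op 9: tick 5 -> clock=13. purged={d.com}
Op 10: tick 4 -> clock=17. purged={a.com}
lookup d.com: not in cache (expired or never inserted)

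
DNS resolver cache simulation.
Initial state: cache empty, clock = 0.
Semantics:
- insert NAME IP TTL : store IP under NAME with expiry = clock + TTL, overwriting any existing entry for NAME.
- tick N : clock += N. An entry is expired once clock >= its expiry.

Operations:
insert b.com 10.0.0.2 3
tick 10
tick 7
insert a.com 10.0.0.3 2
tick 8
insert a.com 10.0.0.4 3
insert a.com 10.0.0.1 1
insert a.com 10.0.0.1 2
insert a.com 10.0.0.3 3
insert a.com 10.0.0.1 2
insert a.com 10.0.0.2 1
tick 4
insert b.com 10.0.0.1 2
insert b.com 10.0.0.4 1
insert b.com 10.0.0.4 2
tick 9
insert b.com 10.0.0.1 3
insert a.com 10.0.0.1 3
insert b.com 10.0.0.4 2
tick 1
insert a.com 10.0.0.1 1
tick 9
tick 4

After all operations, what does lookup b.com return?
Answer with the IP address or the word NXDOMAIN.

Answer: NXDOMAIN

Derivation:
Op 1: insert b.com -> 10.0.0.2 (expiry=0+3=3). clock=0
Op 2: tick 10 -> clock=10. purged={b.com}
Op 3: tick 7 -> clock=17.
Op 4: insert a.com -> 10.0.0.3 (expiry=17+2=19). clock=17
Op 5: tick 8 -> clock=25. purged={a.com}
Op 6: insert a.com -> 10.0.0.4 (expiry=25+3=28). clock=25
Op 7: insert a.com -> 10.0.0.1 (expiry=25+1=26). clock=25
Op 8: insert a.com -> 10.0.0.1 (expiry=25+2=27). clock=25
Op 9: insert a.com -> 10.0.0.3 (expiry=25+3=28). clock=25
Op 10: insert a.com -> 10.0.0.1 (expiry=25+2=27). clock=25
Op 11: insert a.com -> 10.0.0.2 (expiry=25+1=26). clock=25
Op 12: tick 4 -> clock=29. purged={a.com}
Op 13: insert b.com -> 10.0.0.1 (expiry=29+2=31). clock=29
Op 14: insert b.com -> 10.0.0.4 (expiry=29+1=30). clock=29
Op 15: insert b.com -> 10.0.0.4 (expiry=29+2=31). clock=29
Op 16: tick 9 -> clock=38. purged={b.com}
Op 17: insert b.com -> 10.0.0.1 (expiry=38+3=41). clock=38
Op 18: insert a.com -> 10.0.0.1 (expiry=38+3=41). clock=38
Op 19: insert b.com -> 10.0.0.4 (expiry=38+2=40). clock=38
Op 20: tick 1 -> clock=39.
Op 21: insert a.com -> 10.0.0.1 (expiry=39+1=40). clock=39
Op 22: tick 9 -> clock=48. purged={a.com,b.com}
Op 23: tick 4 -> clock=52.
lookup b.com: not in cache (expired or never inserted)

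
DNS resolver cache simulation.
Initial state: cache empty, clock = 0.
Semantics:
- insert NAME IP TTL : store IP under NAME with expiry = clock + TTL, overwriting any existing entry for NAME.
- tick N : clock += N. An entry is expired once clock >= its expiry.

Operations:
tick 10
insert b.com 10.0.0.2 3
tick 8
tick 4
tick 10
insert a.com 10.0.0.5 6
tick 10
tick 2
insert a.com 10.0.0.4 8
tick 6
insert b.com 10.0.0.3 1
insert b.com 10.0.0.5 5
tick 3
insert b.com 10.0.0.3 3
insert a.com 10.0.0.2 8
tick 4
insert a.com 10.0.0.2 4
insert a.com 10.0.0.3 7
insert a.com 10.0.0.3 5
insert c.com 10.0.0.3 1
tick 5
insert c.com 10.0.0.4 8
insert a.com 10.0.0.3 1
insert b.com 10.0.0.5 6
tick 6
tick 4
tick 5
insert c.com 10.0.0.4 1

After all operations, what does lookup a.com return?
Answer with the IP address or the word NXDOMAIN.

Op 1: tick 10 -> clock=10.
Op 2: insert b.com -> 10.0.0.2 (expiry=10+3=13). clock=10
Op 3: tick 8 -> clock=18. purged={b.com}
Op 4: tick 4 -> clock=22.
Op 5: tick 10 -> clock=32.
Op 6: insert a.com -> 10.0.0.5 (expiry=32+6=38). clock=32
Op 7: tick 10 -> clock=42. purged={a.com}
Op 8: tick 2 -> clock=44.
Op 9: insert a.com -> 10.0.0.4 (expiry=44+8=52). clock=44
Op 10: tick 6 -> clock=50.
Op 11: insert b.com -> 10.0.0.3 (expiry=50+1=51). clock=50
Op 12: insert b.com -> 10.0.0.5 (expiry=50+5=55). clock=50
Op 13: tick 3 -> clock=53. purged={a.com}
Op 14: insert b.com -> 10.0.0.3 (expiry=53+3=56). clock=53
Op 15: insert a.com -> 10.0.0.2 (expiry=53+8=61). clock=53
Op 16: tick 4 -> clock=57. purged={b.com}
Op 17: insert a.com -> 10.0.0.2 (expiry=57+4=61). clock=57
Op 18: insert a.com -> 10.0.0.3 (expiry=57+7=64). clock=57
Op 19: insert a.com -> 10.0.0.3 (expiry=57+5=62). clock=57
Op 20: insert c.com -> 10.0.0.3 (expiry=57+1=58). clock=57
Op 21: tick 5 -> clock=62. purged={a.com,c.com}
Op 22: insert c.com -> 10.0.0.4 (expiry=62+8=70). clock=62
Op 23: insert a.com -> 10.0.0.3 (expiry=62+1=63). clock=62
Op 24: insert b.com -> 10.0.0.5 (expiry=62+6=68). clock=62
Op 25: tick 6 -> clock=68. purged={a.com,b.com}
Op 26: tick 4 -> clock=72. purged={c.com}
Op 27: tick 5 -> clock=77.
Op 28: insert c.com -> 10.0.0.4 (expiry=77+1=78). clock=77
lookup a.com: not in cache (expired or never inserted)

Answer: NXDOMAIN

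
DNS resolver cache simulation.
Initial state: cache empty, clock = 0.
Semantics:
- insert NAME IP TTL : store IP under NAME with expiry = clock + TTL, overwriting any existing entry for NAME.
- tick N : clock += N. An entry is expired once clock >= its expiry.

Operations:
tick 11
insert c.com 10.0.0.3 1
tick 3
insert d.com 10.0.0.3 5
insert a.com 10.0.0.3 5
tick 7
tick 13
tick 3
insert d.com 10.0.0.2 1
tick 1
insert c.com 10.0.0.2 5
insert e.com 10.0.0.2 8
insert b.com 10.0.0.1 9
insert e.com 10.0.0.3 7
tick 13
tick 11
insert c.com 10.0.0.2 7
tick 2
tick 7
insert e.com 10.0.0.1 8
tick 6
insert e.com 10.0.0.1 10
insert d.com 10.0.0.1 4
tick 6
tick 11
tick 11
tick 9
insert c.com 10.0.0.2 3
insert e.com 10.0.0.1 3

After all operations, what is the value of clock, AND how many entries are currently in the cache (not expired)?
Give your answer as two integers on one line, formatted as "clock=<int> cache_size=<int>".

Op 1: tick 11 -> clock=11.
Op 2: insert c.com -> 10.0.0.3 (expiry=11+1=12). clock=11
Op 3: tick 3 -> clock=14. purged={c.com}
Op 4: insert d.com -> 10.0.0.3 (expiry=14+5=19). clock=14
Op 5: insert a.com -> 10.0.0.3 (expiry=14+5=19). clock=14
Op 6: tick 7 -> clock=21. purged={a.com,d.com}
Op 7: tick 13 -> clock=34.
Op 8: tick 3 -> clock=37.
Op 9: insert d.com -> 10.0.0.2 (expiry=37+1=38). clock=37
Op 10: tick 1 -> clock=38. purged={d.com}
Op 11: insert c.com -> 10.0.0.2 (expiry=38+5=43). clock=38
Op 12: insert e.com -> 10.0.0.2 (expiry=38+8=46). clock=38
Op 13: insert b.com -> 10.0.0.1 (expiry=38+9=47). clock=38
Op 14: insert e.com -> 10.0.0.3 (expiry=38+7=45). clock=38
Op 15: tick 13 -> clock=51. purged={b.com,c.com,e.com}
Op 16: tick 11 -> clock=62.
Op 17: insert c.com -> 10.0.0.2 (expiry=62+7=69). clock=62
Op 18: tick 2 -> clock=64.
Op 19: tick 7 -> clock=71. purged={c.com}
Op 20: insert e.com -> 10.0.0.1 (expiry=71+8=79). clock=71
Op 21: tick 6 -> clock=77.
Op 22: insert e.com -> 10.0.0.1 (expiry=77+10=87). clock=77
Op 23: insert d.com -> 10.0.0.1 (expiry=77+4=81). clock=77
Op 24: tick 6 -> clock=83. purged={d.com}
Op 25: tick 11 -> clock=94. purged={e.com}
Op 26: tick 11 -> clock=105.
Op 27: tick 9 -> clock=114.
Op 28: insert c.com -> 10.0.0.2 (expiry=114+3=117). clock=114
Op 29: insert e.com -> 10.0.0.1 (expiry=114+3=117). clock=114
Final clock = 114
Final cache (unexpired): {c.com,e.com} -> size=2

Answer: clock=114 cache_size=2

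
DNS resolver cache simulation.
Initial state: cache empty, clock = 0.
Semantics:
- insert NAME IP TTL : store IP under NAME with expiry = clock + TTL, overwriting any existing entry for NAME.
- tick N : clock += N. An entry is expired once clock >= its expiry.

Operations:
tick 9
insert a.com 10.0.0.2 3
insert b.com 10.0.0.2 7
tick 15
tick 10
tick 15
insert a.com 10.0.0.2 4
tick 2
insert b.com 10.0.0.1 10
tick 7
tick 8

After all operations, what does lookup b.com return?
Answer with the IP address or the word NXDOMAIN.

Answer: NXDOMAIN

Derivation:
Op 1: tick 9 -> clock=9.
Op 2: insert a.com -> 10.0.0.2 (expiry=9+3=12). clock=9
Op 3: insert b.com -> 10.0.0.2 (expiry=9+7=16). clock=9
Op 4: tick 15 -> clock=24. purged={a.com,b.com}
Op 5: tick 10 -> clock=34.
Op 6: tick 15 -> clock=49.
Op 7: insert a.com -> 10.0.0.2 (expiry=49+4=53). clock=49
Op 8: tick 2 -> clock=51.
Op 9: insert b.com -> 10.0.0.1 (expiry=51+10=61). clock=51
Op 10: tick 7 -> clock=58. purged={a.com}
Op 11: tick 8 -> clock=66. purged={b.com}
lookup b.com: not in cache (expired or never inserted)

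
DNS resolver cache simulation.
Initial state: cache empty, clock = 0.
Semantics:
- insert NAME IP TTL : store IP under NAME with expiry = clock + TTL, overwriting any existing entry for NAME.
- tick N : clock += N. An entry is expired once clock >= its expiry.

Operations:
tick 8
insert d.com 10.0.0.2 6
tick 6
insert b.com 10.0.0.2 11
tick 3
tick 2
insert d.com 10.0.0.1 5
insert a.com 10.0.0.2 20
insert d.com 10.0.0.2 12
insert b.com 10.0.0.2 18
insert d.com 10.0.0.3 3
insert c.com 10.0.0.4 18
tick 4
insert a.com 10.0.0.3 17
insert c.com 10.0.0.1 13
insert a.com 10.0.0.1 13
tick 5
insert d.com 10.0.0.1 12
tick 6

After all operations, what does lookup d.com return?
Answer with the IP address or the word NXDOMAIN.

Op 1: tick 8 -> clock=8.
Op 2: insert d.com -> 10.0.0.2 (expiry=8+6=14). clock=8
Op 3: tick 6 -> clock=14. purged={d.com}
Op 4: insert b.com -> 10.0.0.2 (expiry=14+11=25). clock=14
Op 5: tick 3 -> clock=17.
Op 6: tick 2 -> clock=19.
Op 7: insert d.com -> 10.0.0.1 (expiry=19+5=24). clock=19
Op 8: insert a.com -> 10.0.0.2 (expiry=19+20=39). clock=19
Op 9: insert d.com -> 10.0.0.2 (expiry=19+12=31). clock=19
Op 10: insert b.com -> 10.0.0.2 (expiry=19+18=37). clock=19
Op 11: insert d.com -> 10.0.0.3 (expiry=19+3=22). clock=19
Op 12: insert c.com -> 10.0.0.4 (expiry=19+18=37). clock=19
Op 13: tick 4 -> clock=23. purged={d.com}
Op 14: insert a.com -> 10.0.0.3 (expiry=23+17=40). clock=23
Op 15: insert c.com -> 10.0.0.1 (expiry=23+13=36). clock=23
Op 16: insert a.com -> 10.0.0.1 (expiry=23+13=36). clock=23
Op 17: tick 5 -> clock=28.
Op 18: insert d.com -> 10.0.0.1 (expiry=28+12=40). clock=28
Op 19: tick 6 -> clock=34.
lookup d.com: present, ip=10.0.0.1 expiry=40 > clock=34

Answer: 10.0.0.1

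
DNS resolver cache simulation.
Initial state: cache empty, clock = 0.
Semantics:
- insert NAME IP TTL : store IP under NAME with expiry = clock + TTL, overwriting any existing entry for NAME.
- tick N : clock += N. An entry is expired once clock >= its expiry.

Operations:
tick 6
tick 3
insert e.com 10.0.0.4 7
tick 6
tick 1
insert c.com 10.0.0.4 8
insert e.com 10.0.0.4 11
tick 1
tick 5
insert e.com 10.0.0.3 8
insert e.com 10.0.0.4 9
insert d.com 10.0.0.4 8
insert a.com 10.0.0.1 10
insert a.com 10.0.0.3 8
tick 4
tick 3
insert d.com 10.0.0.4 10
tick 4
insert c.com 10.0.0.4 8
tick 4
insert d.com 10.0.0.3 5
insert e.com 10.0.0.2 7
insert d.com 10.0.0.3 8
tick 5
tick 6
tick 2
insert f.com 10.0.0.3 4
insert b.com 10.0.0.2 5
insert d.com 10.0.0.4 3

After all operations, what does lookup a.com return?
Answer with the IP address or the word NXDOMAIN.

Op 1: tick 6 -> clock=6.
Op 2: tick 3 -> clock=9.
Op 3: insert e.com -> 10.0.0.4 (expiry=9+7=16). clock=9
Op 4: tick 6 -> clock=15.
Op 5: tick 1 -> clock=16. purged={e.com}
Op 6: insert c.com -> 10.0.0.4 (expiry=16+8=24). clock=16
Op 7: insert e.com -> 10.0.0.4 (expiry=16+11=27). clock=16
Op 8: tick 1 -> clock=17.
Op 9: tick 5 -> clock=22.
Op 10: insert e.com -> 10.0.0.3 (expiry=22+8=30). clock=22
Op 11: insert e.com -> 10.0.0.4 (expiry=22+9=31). clock=22
Op 12: insert d.com -> 10.0.0.4 (expiry=22+8=30). clock=22
Op 13: insert a.com -> 10.0.0.1 (expiry=22+10=32). clock=22
Op 14: insert a.com -> 10.0.0.3 (expiry=22+8=30). clock=22
Op 15: tick 4 -> clock=26. purged={c.com}
Op 16: tick 3 -> clock=29.
Op 17: insert d.com -> 10.0.0.4 (expiry=29+10=39). clock=29
Op 18: tick 4 -> clock=33. purged={a.com,e.com}
Op 19: insert c.com -> 10.0.0.4 (expiry=33+8=41). clock=33
Op 20: tick 4 -> clock=37.
Op 21: insert d.com -> 10.0.0.3 (expiry=37+5=42). clock=37
Op 22: insert e.com -> 10.0.0.2 (expiry=37+7=44). clock=37
Op 23: insert d.com -> 10.0.0.3 (expiry=37+8=45). clock=37
Op 24: tick 5 -> clock=42. purged={c.com}
Op 25: tick 6 -> clock=48. purged={d.com,e.com}
Op 26: tick 2 -> clock=50.
Op 27: insert f.com -> 10.0.0.3 (expiry=50+4=54). clock=50
Op 28: insert b.com -> 10.0.0.2 (expiry=50+5=55). clock=50
Op 29: insert d.com -> 10.0.0.4 (expiry=50+3=53). clock=50
lookup a.com: not in cache (expired or never inserted)

Answer: NXDOMAIN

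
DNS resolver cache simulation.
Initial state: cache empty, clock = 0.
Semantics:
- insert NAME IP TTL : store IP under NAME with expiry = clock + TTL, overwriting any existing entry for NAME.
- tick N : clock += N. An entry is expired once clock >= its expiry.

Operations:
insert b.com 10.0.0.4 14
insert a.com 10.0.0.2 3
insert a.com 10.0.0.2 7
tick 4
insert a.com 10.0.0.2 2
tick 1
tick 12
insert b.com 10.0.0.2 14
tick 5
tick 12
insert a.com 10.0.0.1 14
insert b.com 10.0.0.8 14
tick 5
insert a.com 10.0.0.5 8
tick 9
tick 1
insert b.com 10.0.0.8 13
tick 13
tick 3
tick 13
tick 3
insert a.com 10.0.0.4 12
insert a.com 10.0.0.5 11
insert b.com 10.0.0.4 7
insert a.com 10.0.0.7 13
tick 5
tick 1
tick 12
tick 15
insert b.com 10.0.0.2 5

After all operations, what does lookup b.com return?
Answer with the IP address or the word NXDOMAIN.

Answer: 10.0.0.2

Derivation:
Op 1: insert b.com -> 10.0.0.4 (expiry=0+14=14). clock=0
Op 2: insert a.com -> 10.0.0.2 (expiry=0+3=3). clock=0
Op 3: insert a.com -> 10.0.0.2 (expiry=0+7=7). clock=0
Op 4: tick 4 -> clock=4.
Op 5: insert a.com -> 10.0.0.2 (expiry=4+2=6). clock=4
Op 6: tick 1 -> clock=5.
Op 7: tick 12 -> clock=17. purged={a.com,b.com}
Op 8: insert b.com -> 10.0.0.2 (expiry=17+14=31). clock=17
Op 9: tick 5 -> clock=22.
Op 10: tick 12 -> clock=34. purged={b.com}
Op 11: insert a.com -> 10.0.0.1 (expiry=34+14=48). clock=34
Op 12: insert b.com -> 10.0.0.8 (expiry=34+14=48). clock=34
Op 13: tick 5 -> clock=39.
Op 14: insert a.com -> 10.0.0.5 (expiry=39+8=47). clock=39
Op 15: tick 9 -> clock=48. purged={a.com,b.com}
Op 16: tick 1 -> clock=49.
Op 17: insert b.com -> 10.0.0.8 (expiry=49+13=62). clock=49
Op 18: tick 13 -> clock=62. purged={b.com}
Op 19: tick 3 -> clock=65.
Op 20: tick 13 -> clock=78.
Op 21: tick 3 -> clock=81.
Op 22: insert a.com -> 10.0.0.4 (expiry=81+12=93). clock=81
Op 23: insert a.com -> 10.0.0.5 (expiry=81+11=92). clock=81
Op 24: insert b.com -> 10.0.0.4 (expiry=81+7=88). clock=81
Op 25: insert a.com -> 10.0.0.7 (expiry=81+13=94). clock=81
Op 26: tick 5 -> clock=86.
Op 27: tick 1 -> clock=87.
Op 28: tick 12 -> clock=99. purged={a.com,b.com}
Op 29: tick 15 -> clock=114.
Op 30: insert b.com -> 10.0.0.2 (expiry=114+5=119). clock=114
lookup b.com: present, ip=10.0.0.2 expiry=119 > clock=114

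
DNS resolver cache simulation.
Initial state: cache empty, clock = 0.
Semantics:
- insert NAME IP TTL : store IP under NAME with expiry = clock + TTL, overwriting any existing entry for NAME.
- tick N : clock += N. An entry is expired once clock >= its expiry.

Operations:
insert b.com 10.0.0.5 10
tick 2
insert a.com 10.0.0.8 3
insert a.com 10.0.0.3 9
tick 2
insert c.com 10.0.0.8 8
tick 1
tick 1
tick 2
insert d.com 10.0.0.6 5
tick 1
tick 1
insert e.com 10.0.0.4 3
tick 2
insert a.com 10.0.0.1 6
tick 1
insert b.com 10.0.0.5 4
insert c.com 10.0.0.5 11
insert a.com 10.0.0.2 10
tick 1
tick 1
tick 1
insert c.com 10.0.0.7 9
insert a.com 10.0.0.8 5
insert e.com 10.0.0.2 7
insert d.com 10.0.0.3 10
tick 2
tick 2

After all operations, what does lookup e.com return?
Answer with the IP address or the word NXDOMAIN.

Answer: 10.0.0.2

Derivation:
Op 1: insert b.com -> 10.0.0.5 (expiry=0+10=10). clock=0
Op 2: tick 2 -> clock=2.
Op 3: insert a.com -> 10.0.0.8 (expiry=2+3=5). clock=2
Op 4: insert a.com -> 10.0.0.3 (expiry=2+9=11). clock=2
Op 5: tick 2 -> clock=4.
Op 6: insert c.com -> 10.0.0.8 (expiry=4+8=12). clock=4
Op 7: tick 1 -> clock=5.
Op 8: tick 1 -> clock=6.
Op 9: tick 2 -> clock=8.
Op 10: insert d.com -> 10.0.0.6 (expiry=8+5=13). clock=8
Op 11: tick 1 -> clock=9.
Op 12: tick 1 -> clock=10. purged={b.com}
Op 13: insert e.com -> 10.0.0.4 (expiry=10+3=13). clock=10
Op 14: tick 2 -> clock=12. purged={a.com,c.com}
Op 15: insert a.com -> 10.0.0.1 (expiry=12+6=18). clock=12
Op 16: tick 1 -> clock=13. purged={d.com,e.com}
Op 17: insert b.com -> 10.0.0.5 (expiry=13+4=17). clock=13
Op 18: insert c.com -> 10.0.0.5 (expiry=13+11=24). clock=13
Op 19: insert a.com -> 10.0.0.2 (expiry=13+10=23). clock=13
Op 20: tick 1 -> clock=14.
Op 21: tick 1 -> clock=15.
Op 22: tick 1 -> clock=16.
Op 23: insert c.com -> 10.0.0.7 (expiry=16+9=25). clock=16
Op 24: insert a.com -> 10.0.0.8 (expiry=16+5=21). clock=16
Op 25: insert e.com -> 10.0.0.2 (expiry=16+7=23). clock=16
Op 26: insert d.com -> 10.0.0.3 (expiry=16+10=26). clock=16
Op 27: tick 2 -> clock=18. purged={b.com}
Op 28: tick 2 -> clock=20.
lookup e.com: present, ip=10.0.0.2 expiry=23 > clock=20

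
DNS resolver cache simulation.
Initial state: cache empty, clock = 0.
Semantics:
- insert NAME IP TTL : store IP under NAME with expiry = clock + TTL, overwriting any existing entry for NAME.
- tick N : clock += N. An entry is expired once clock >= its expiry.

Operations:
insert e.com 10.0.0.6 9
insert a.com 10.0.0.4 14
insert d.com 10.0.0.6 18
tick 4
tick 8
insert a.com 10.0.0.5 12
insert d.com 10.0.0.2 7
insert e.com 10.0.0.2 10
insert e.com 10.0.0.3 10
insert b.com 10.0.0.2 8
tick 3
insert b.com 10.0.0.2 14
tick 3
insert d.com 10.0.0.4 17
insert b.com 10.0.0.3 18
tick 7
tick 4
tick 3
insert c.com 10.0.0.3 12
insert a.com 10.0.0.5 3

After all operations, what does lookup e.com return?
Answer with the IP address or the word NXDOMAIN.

Answer: NXDOMAIN

Derivation:
Op 1: insert e.com -> 10.0.0.6 (expiry=0+9=9). clock=0
Op 2: insert a.com -> 10.0.0.4 (expiry=0+14=14). clock=0
Op 3: insert d.com -> 10.0.0.6 (expiry=0+18=18). clock=0
Op 4: tick 4 -> clock=4.
Op 5: tick 8 -> clock=12. purged={e.com}
Op 6: insert a.com -> 10.0.0.5 (expiry=12+12=24). clock=12
Op 7: insert d.com -> 10.0.0.2 (expiry=12+7=19). clock=12
Op 8: insert e.com -> 10.0.0.2 (expiry=12+10=22). clock=12
Op 9: insert e.com -> 10.0.0.3 (expiry=12+10=22). clock=12
Op 10: insert b.com -> 10.0.0.2 (expiry=12+8=20). clock=12
Op 11: tick 3 -> clock=15.
Op 12: insert b.com -> 10.0.0.2 (expiry=15+14=29). clock=15
Op 13: tick 3 -> clock=18.
Op 14: insert d.com -> 10.0.0.4 (expiry=18+17=35). clock=18
Op 15: insert b.com -> 10.0.0.3 (expiry=18+18=36). clock=18
Op 16: tick 7 -> clock=25. purged={a.com,e.com}
Op 17: tick 4 -> clock=29.
Op 18: tick 3 -> clock=32.
Op 19: insert c.com -> 10.0.0.3 (expiry=32+12=44). clock=32
Op 20: insert a.com -> 10.0.0.5 (expiry=32+3=35). clock=32
lookup e.com: not in cache (expired or never inserted)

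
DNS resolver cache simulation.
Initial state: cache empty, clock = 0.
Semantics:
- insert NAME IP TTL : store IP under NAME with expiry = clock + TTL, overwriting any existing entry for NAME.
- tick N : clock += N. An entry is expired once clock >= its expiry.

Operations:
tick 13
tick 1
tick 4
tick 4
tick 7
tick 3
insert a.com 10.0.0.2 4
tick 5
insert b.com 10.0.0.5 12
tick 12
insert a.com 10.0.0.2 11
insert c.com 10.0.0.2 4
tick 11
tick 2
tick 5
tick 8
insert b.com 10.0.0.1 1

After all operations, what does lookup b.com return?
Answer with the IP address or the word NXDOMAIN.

Op 1: tick 13 -> clock=13.
Op 2: tick 1 -> clock=14.
Op 3: tick 4 -> clock=18.
Op 4: tick 4 -> clock=22.
Op 5: tick 7 -> clock=29.
Op 6: tick 3 -> clock=32.
Op 7: insert a.com -> 10.0.0.2 (expiry=32+4=36). clock=32
Op 8: tick 5 -> clock=37. purged={a.com}
Op 9: insert b.com -> 10.0.0.5 (expiry=37+12=49). clock=37
Op 10: tick 12 -> clock=49. purged={b.com}
Op 11: insert a.com -> 10.0.0.2 (expiry=49+11=60). clock=49
Op 12: insert c.com -> 10.0.0.2 (expiry=49+4=53). clock=49
Op 13: tick 11 -> clock=60. purged={a.com,c.com}
Op 14: tick 2 -> clock=62.
Op 15: tick 5 -> clock=67.
Op 16: tick 8 -> clock=75.
Op 17: insert b.com -> 10.0.0.1 (expiry=75+1=76). clock=75
lookup b.com: present, ip=10.0.0.1 expiry=76 > clock=75

Answer: 10.0.0.1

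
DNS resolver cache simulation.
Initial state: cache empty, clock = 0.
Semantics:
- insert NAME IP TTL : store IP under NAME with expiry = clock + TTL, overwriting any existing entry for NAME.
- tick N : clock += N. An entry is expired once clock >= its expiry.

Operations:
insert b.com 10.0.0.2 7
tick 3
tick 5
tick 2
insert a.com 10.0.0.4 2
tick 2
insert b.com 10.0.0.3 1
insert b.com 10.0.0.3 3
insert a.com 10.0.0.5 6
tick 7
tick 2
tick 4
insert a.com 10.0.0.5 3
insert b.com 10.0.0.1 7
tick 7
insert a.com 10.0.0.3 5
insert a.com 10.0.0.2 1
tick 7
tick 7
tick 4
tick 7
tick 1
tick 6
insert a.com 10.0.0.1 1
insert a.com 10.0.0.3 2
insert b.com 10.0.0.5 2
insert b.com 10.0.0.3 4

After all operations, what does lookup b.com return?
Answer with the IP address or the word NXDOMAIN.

Answer: 10.0.0.3

Derivation:
Op 1: insert b.com -> 10.0.0.2 (expiry=0+7=7). clock=0
Op 2: tick 3 -> clock=3.
Op 3: tick 5 -> clock=8. purged={b.com}
Op 4: tick 2 -> clock=10.
Op 5: insert a.com -> 10.0.0.4 (expiry=10+2=12). clock=10
Op 6: tick 2 -> clock=12. purged={a.com}
Op 7: insert b.com -> 10.0.0.3 (expiry=12+1=13). clock=12
Op 8: insert b.com -> 10.0.0.3 (expiry=12+3=15). clock=12
Op 9: insert a.com -> 10.0.0.5 (expiry=12+6=18). clock=12
Op 10: tick 7 -> clock=19. purged={a.com,b.com}
Op 11: tick 2 -> clock=21.
Op 12: tick 4 -> clock=25.
Op 13: insert a.com -> 10.0.0.5 (expiry=25+3=28). clock=25
Op 14: insert b.com -> 10.0.0.1 (expiry=25+7=32). clock=25
Op 15: tick 7 -> clock=32. purged={a.com,b.com}
Op 16: insert a.com -> 10.0.0.3 (expiry=32+5=37). clock=32
Op 17: insert a.com -> 10.0.0.2 (expiry=32+1=33). clock=32
Op 18: tick 7 -> clock=39. purged={a.com}
Op 19: tick 7 -> clock=46.
Op 20: tick 4 -> clock=50.
Op 21: tick 7 -> clock=57.
Op 22: tick 1 -> clock=58.
Op 23: tick 6 -> clock=64.
Op 24: insert a.com -> 10.0.0.1 (expiry=64+1=65). clock=64
Op 25: insert a.com -> 10.0.0.3 (expiry=64+2=66). clock=64
Op 26: insert b.com -> 10.0.0.5 (expiry=64+2=66). clock=64
Op 27: insert b.com -> 10.0.0.3 (expiry=64+4=68). clock=64
lookup b.com: present, ip=10.0.0.3 expiry=68 > clock=64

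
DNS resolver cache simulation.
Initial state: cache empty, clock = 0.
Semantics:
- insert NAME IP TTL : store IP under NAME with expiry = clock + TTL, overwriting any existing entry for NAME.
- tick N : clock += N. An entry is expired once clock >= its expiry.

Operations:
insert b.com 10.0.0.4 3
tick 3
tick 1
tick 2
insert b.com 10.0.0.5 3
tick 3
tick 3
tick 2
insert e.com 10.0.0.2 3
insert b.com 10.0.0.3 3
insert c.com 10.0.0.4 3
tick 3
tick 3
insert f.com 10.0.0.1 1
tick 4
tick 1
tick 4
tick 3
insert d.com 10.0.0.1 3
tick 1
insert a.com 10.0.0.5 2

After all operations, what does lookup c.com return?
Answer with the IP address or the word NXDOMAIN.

Answer: NXDOMAIN

Derivation:
Op 1: insert b.com -> 10.0.0.4 (expiry=0+3=3). clock=0
Op 2: tick 3 -> clock=3. purged={b.com}
Op 3: tick 1 -> clock=4.
Op 4: tick 2 -> clock=6.
Op 5: insert b.com -> 10.0.0.5 (expiry=6+3=9). clock=6
Op 6: tick 3 -> clock=9. purged={b.com}
Op 7: tick 3 -> clock=12.
Op 8: tick 2 -> clock=14.
Op 9: insert e.com -> 10.0.0.2 (expiry=14+3=17). clock=14
Op 10: insert b.com -> 10.0.0.3 (expiry=14+3=17). clock=14
Op 11: insert c.com -> 10.0.0.4 (expiry=14+3=17). clock=14
Op 12: tick 3 -> clock=17. purged={b.com,c.com,e.com}
Op 13: tick 3 -> clock=20.
Op 14: insert f.com -> 10.0.0.1 (expiry=20+1=21). clock=20
Op 15: tick 4 -> clock=24. purged={f.com}
Op 16: tick 1 -> clock=25.
Op 17: tick 4 -> clock=29.
Op 18: tick 3 -> clock=32.
Op 19: insert d.com -> 10.0.0.1 (expiry=32+3=35). clock=32
Op 20: tick 1 -> clock=33.
Op 21: insert a.com -> 10.0.0.5 (expiry=33+2=35). clock=33
lookup c.com: not in cache (expired or never inserted)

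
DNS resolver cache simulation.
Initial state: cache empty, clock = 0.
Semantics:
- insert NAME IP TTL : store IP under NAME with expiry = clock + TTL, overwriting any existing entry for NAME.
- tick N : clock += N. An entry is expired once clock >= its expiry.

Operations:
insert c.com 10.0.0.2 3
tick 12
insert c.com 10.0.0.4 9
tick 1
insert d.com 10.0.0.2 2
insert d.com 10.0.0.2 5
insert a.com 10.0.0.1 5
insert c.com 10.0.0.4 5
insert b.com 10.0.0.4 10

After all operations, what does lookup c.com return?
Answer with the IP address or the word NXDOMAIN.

Answer: 10.0.0.4

Derivation:
Op 1: insert c.com -> 10.0.0.2 (expiry=0+3=3). clock=0
Op 2: tick 12 -> clock=12. purged={c.com}
Op 3: insert c.com -> 10.0.0.4 (expiry=12+9=21). clock=12
Op 4: tick 1 -> clock=13.
Op 5: insert d.com -> 10.0.0.2 (expiry=13+2=15). clock=13
Op 6: insert d.com -> 10.0.0.2 (expiry=13+5=18). clock=13
Op 7: insert a.com -> 10.0.0.1 (expiry=13+5=18). clock=13
Op 8: insert c.com -> 10.0.0.4 (expiry=13+5=18). clock=13
Op 9: insert b.com -> 10.0.0.4 (expiry=13+10=23). clock=13
lookup c.com: present, ip=10.0.0.4 expiry=18 > clock=13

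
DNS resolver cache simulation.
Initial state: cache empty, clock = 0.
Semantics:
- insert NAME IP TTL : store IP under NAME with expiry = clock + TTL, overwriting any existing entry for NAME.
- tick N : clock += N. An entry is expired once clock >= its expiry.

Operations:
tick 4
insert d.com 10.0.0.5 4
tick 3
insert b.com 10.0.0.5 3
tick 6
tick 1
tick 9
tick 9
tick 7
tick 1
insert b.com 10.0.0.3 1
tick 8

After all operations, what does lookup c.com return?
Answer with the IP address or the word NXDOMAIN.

Op 1: tick 4 -> clock=4.
Op 2: insert d.com -> 10.0.0.5 (expiry=4+4=8). clock=4
Op 3: tick 3 -> clock=7.
Op 4: insert b.com -> 10.0.0.5 (expiry=7+3=10). clock=7
Op 5: tick 6 -> clock=13. purged={b.com,d.com}
Op 6: tick 1 -> clock=14.
Op 7: tick 9 -> clock=23.
Op 8: tick 9 -> clock=32.
Op 9: tick 7 -> clock=39.
Op 10: tick 1 -> clock=40.
Op 11: insert b.com -> 10.0.0.3 (expiry=40+1=41). clock=40
Op 12: tick 8 -> clock=48. purged={b.com}
lookup c.com: not in cache (expired or never inserted)

Answer: NXDOMAIN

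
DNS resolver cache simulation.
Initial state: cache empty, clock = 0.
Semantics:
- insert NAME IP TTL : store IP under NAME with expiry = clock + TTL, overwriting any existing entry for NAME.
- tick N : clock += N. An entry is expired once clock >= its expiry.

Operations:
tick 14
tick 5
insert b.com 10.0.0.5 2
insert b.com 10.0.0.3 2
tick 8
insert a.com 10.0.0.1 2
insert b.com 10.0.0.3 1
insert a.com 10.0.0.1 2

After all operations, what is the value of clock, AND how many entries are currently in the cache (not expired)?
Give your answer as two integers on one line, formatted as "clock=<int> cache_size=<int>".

Op 1: tick 14 -> clock=14.
Op 2: tick 5 -> clock=19.
Op 3: insert b.com -> 10.0.0.5 (expiry=19+2=21). clock=19
Op 4: insert b.com -> 10.0.0.3 (expiry=19+2=21). clock=19
Op 5: tick 8 -> clock=27. purged={b.com}
Op 6: insert a.com -> 10.0.0.1 (expiry=27+2=29). clock=27
Op 7: insert b.com -> 10.0.0.3 (expiry=27+1=28). clock=27
Op 8: insert a.com -> 10.0.0.1 (expiry=27+2=29). clock=27
Final clock = 27
Final cache (unexpired): {a.com,b.com} -> size=2

Answer: clock=27 cache_size=2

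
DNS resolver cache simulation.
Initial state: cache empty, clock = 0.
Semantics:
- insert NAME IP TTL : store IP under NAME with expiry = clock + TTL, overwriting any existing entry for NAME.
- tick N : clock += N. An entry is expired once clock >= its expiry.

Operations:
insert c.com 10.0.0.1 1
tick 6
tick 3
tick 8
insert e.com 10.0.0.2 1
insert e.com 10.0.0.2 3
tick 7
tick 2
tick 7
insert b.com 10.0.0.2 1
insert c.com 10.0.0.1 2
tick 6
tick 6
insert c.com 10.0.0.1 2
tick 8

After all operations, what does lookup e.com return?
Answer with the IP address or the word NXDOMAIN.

Op 1: insert c.com -> 10.0.0.1 (expiry=0+1=1). clock=0
Op 2: tick 6 -> clock=6. purged={c.com}
Op 3: tick 3 -> clock=9.
Op 4: tick 8 -> clock=17.
Op 5: insert e.com -> 10.0.0.2 (expiry=17+1=18). clock=17
Op 6: insert e.com -> 10.0.0.2 (expiry=17+3=20). clock=17
Op 7: tick 7 -> clock=24. purged={e.com}
Op 8: tick 2 -> clock=26.
Op 9: tick 7 -> clock=33.
Op 10: insert b.com -> 10.0.0.2 (expiry=33+1=34). clock=33
Op 11: insert c.com -> 10.0.0.1 (expiry=33+2=35). clock=33
Op 12: tick 6 -> clock=39. purged={b.com,c.com}
Op 13: tick 6 -> clock=45.
Op 14: insert c.com -> 10.0.0.1 (expiry=45+2=47). clock=45
Op 15: tick 8 -> clock=53. purged={c.com}
lookup e.com: not in cache (expired or never inserted)

Answer: NXDOMAIN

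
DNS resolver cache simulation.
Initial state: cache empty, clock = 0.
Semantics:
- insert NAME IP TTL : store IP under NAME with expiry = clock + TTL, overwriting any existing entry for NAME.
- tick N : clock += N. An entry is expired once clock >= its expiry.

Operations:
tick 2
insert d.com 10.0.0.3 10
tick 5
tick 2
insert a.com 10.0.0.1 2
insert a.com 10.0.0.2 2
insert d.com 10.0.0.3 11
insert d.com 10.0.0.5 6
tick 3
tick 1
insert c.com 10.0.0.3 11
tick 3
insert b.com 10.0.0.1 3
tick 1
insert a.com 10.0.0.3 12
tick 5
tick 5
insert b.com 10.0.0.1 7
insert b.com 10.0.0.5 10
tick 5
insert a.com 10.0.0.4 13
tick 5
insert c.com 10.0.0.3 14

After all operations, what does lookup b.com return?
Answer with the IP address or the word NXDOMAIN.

Op 1: tick 2 -> clock=2.
Op 2: insert d.com -> 10.0.0.3 (expiry=2+10=12). clock=2
Op 3: tick 5 -> clock=7.
Op 4: tick 2 -> clock=9.
Op 5: insert a.com -> 10.0.0.1 (expiry=9+2=11). clock=9
Op 6: insert a.com -> 10.0.0.2 (expiry=9+2=11). clock=9
Op 7: insert d.com -> 10.0.0.3 (expiry=9+11=20). clock=9
Op 8: insert d.com -> 10.0.0.5 (expiry=9+6=15). clock=9
Op 9: tick 3 -> clock=12. purged={a.com}
Op 10: tick 1 -> clock=13.
Op 11: insert c.com -> 10.0.0.3 (expiry=13+11=24). clock=13
Op 12: tick 3 -> clock=16. purged={d.com}
Op 13: insert b.com -> 10.0.0.1 (expiry=16+3=19). clock=16
Op 14: tick 1 -> clock=17.
Op 15: insert a.com -> 10.0.0.3 (expiry=17+12=29). clock=17
Op 16: tick 5 -> clock=22. purged={b.com}
Op 17: tick 5 -> clock=27. purged={c.com}
Op 18: insert b.com -> 10.0.0.1 (expiry=27+7=34). clock=27
Op 19: insert b.com -> 10.0.0.5 (expiry=27+10=37). clock=27
Op 20: tick 5 -> clock=32. purged={a.com}
Op 21: insert a.com -> 10.0.0.4 (expiry=32+13=45). clock=32
Op 22: tick 5 -> clock=37. purged={b.com}
Op 23: insert c.com -> 10.0.0.3 (expiry=37+14=51). clock=37
lookup b.com: not in cache (expired or never inserted)

Answer: NXDOMAIN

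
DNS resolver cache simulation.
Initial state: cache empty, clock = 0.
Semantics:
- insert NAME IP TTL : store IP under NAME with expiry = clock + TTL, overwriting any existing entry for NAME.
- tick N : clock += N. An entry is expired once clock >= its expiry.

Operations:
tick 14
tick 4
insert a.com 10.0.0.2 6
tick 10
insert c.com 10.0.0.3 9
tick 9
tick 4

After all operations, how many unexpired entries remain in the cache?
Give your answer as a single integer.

Answer: 0

Derivation:
Op 1: tick 14 -> clock=14.
Op 2: tick 4 -> clock=18.
Op 3: insert a.com -> 10.0.0.2 (expiry=18+6=24). clock=18
Op 4: tick 10 -> clock=28. purged={a.com}
Op 5: insert c.com -> 10.0.0.3 (expiry=28+9=37). clock=28
Op 6: tick 9 -> clock=37. purged={c.com}
Op 7: tick 4 -> clock=41.
Final cache (unexpired): {} -> size=0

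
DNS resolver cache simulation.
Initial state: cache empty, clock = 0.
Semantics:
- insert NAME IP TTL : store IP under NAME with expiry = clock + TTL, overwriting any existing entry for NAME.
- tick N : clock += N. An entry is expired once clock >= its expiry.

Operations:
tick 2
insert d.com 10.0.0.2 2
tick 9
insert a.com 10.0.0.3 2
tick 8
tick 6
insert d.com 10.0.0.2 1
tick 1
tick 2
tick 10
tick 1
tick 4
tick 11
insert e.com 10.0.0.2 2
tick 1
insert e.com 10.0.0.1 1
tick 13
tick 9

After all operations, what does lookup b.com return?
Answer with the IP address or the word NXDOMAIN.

Answer: NXDOMAIN

Derivation:
Op 1: tick 2 -> clock=2.
Op 2: insert d.com -> 10.0.0.2 (expiry=2+2=4). clock=2
Op 3: tick 9 -> clock=11. purged={d.com}
Op 4: insert a.com -> 10.0.0.3 (expiry=11+2=13). clock=11
Op 5: tick 8 -> clock=19. purged={a.com}
Op 6: tick 6 -> clock=25.
Op 7: insert d.com -> 10.0.0.2 (expiry=25+1=26). clock=25
Op 8: tick 1 -> clock=26. purged={d.com}
Op 9: tick 2 -> clock=28.
Op 10: tick 10 -> clock=38.
Op 11: tick 1 -> clock=39.
Op 12: tick 4 -> clock=43.
Op 13: tick 11 -> clock=54.
Op 14: insert e.com -> 10.0.0.2 (expiry=54+2=56). clock=54
Op 15: tick 1 -> clock=55.
Op 16: insert e.com -> 10.0.0.1 (expiry=55+1=56). clock=55
Op 17: tick 13 -> clock=68. purged={e.com}
Op 18: tick 9 -> clock=77.
lookup b.com: not in cache (expired or never inserted)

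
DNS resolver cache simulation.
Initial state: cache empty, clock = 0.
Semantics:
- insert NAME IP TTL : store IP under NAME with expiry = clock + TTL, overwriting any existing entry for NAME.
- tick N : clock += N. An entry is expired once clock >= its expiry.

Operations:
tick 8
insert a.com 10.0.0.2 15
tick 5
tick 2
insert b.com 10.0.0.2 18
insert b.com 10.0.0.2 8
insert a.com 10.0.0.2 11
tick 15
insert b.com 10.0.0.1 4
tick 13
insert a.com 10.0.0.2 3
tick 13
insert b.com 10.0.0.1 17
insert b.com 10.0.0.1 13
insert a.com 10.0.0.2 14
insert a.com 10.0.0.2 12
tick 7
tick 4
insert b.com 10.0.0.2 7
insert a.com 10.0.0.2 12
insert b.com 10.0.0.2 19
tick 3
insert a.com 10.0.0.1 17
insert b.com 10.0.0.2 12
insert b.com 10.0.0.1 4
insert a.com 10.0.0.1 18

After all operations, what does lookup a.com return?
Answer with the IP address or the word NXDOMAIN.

Op 1: tick 8 -> clock=8.
Op 2: insert a.com -> 10.0.0.2 (expiry=8+15=23). clock=8
Op 3: tick 5 -> clock=13.
Op 4: tick 2 -> clock=15.
Op 5: insert b.com -> 10.0.0.2 (expiry=15+18=33). clock=15
Op 6: insert b.com -> 10.0.0.2 (expiry=15+8=23). clock=15
Op 7: insert a.com -> 10.0.0.2 (expiry=15+11=26). clock=15
Op 8: tick 15 -> clock=30. purged={a.com,b.com}
Op 9: insert b.com -> 10.0.0.1 (expiry=30+4=34). clock=30
Op 10: tick 13 -> clock=43. purged={b.com}
Op 11: insert a.com -> 10.0.0.2 (expiry=43+3=46). clock=43
Op 12: tick 13 -> clock=56. purged={a.com}
Op 13: insert b.com -> 10.0.0.1 (expiry=56+17=73). clock=56
Op 14: insert b.com -> 10.0.0.1 (expiry=56+13=69). clock=56
Op 15: insert a.com -> 10.0.0.2 (expiry=56+14=70). clock=56
Op 16: insert a.com -> 10.0.0.2 (expiry=56+12=68). clock=56
Op 17: tick 7 -> clock=63.
Op 18: tick 4 -> clock=67.
Op 19: insert b.com -> 10.0.0.2 (expiry=67+7=74). clock=67
Op 20: insert a.com -> 10.0.0.2 (expiry=67+12=79). clock=67
Op 21: insert b.com -> 10.0.0.2 (expiry=67+19=86). clock=67
Op 22: tick 3 -> clock=70.
Op 23: insert a.com -> 10.0.0.1 (expiry=70+17=87). clock=70
Op 24: insert b.com -> 10.0.0.2 (expiry=70+12=82). clock=70
Op 25: insert b.com -> 10.0.0.1 (expiry=70+4=74). clock=70
Op 26: insert a.com -> 10.0.0.1 (expiry=70+18=88). clock=70
lookup a.com: present, ip=10.0.0.1 expiry=88 > clock=70

Answer: 10.0.0.1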